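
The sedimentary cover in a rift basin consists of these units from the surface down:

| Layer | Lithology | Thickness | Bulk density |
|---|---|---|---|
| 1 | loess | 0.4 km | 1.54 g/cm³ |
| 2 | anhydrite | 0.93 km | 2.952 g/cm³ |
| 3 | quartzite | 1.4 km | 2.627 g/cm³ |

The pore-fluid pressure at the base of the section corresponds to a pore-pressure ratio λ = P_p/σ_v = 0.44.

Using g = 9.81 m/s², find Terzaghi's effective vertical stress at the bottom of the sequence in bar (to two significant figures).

Overburden (lithostatic) stress σ_v:
loess: 1540 kg/m³ × 9.81 m/s² × 400 m = 6.043×10^6 Pa = 6.043 MPa
anhydrite: 2952 kg/m³ × 9.81 m/s² × 930 m = 2.693×10^7 Pa = 26.93 MPa
quartzite: 2627 kg/m³ × 9.81 m/s² × 1400 m = 3.608×10^7 Pa = 36.08 MPa
Total = 6.043 + 26.93 + 36.08 = 69.054 MPa
Pore pressure P_p = λ·σ_v = 0.44 × 69.05 MPa = 30.38 MPa
Effective stress σ' = σ_v − P_p = 69.05 − 30.38 = 38.670 MPa = 386.70 bar

390 bar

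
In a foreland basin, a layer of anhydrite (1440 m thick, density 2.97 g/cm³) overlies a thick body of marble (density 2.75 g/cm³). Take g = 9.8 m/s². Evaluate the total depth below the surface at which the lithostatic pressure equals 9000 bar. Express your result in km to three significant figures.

33.3 km

Pressure at base of upper layers: 2970×9.8×1440 = 4.191×10^7 Pa = 419.1 bar
Remaining pressure to be supplied by marble: 9.000×10^8 − 4.191×10^7 = 8.581×10^8 Pa
Additional depth in marble = 8.581×10^8 Pa / (2750 kg/m³ × 9.8 m/s²) = 31840 m
Total depth = 1440 m + 31840 m = 33280 m
= 33.280 km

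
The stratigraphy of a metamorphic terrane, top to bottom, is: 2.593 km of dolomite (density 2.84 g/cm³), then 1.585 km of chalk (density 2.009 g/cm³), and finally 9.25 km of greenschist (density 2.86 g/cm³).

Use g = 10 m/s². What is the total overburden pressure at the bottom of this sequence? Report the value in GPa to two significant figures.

dolomite: 2840 kg/m³ × 10 m/s² × 2593 m = 7.364×10^7 Pa = 0.07364 GPa
chalk: 2009 kg/m³ × 10 m/s² × 1585 m = 3.184×10^7 Pa = 0.03184 GPa
greenschist: 2860 kg/m³ × 10 m/s² × 9250 m = 2.646×10^8 Pa = 0.2646 GPa
Total = 0.07364 + 0.03184 + 0.2646 = 0.37003 GPa

0.37 GPa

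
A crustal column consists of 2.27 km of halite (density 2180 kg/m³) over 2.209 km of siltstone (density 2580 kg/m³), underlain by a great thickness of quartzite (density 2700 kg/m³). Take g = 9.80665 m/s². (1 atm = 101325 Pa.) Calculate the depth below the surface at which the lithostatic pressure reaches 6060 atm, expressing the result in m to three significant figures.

23700 m

Pressure at base of upper layers: 2180×9.80665×2270 + 2580×9.80665×2209 = 1.044×10^8 Pa = 1031 atm
Remaining pressure to be supplied by quartzite: 6.140×10^8 − 1.044×10^8 = 5.096×10^8 Pa
Additional depth in quartzite = 5.096×10^8 Pa / (2700 kg/m³ × 9.80665 m/s²) = 19247 m
Total depth = 4479 m + 19247 m = 23726 m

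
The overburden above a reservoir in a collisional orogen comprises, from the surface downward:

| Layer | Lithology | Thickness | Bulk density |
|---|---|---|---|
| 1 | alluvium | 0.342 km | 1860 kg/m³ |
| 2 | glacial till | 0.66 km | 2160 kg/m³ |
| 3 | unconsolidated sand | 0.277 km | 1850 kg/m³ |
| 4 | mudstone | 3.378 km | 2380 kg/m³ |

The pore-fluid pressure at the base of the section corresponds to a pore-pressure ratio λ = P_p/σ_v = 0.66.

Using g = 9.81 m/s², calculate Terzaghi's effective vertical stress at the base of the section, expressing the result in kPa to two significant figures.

35000 kPa

Overburden (lithostatic) stress σ_v:
alluvium: 1860 kg/m³ × 9.81 m/s² × 342 m = 6.240×10^6 Pa = 6.240 MPa
glacial till: 2160 kg/m³ × 9.81 m/s² × 660 m = 1.399×10^7 Pa = 13.99 MPa
unconsolidated sand: 1850 kg/m³ × 9.81 m/s² × 277 m = 5.027×10^6 Pa = 5.027 MPa
mudstone: 2380 kg/m³ × 9.81 m/s² × 3378 m = 7.887×10^7 Pa = 78.87 MPa
Total = 6.240 + 13.99 + 5.027 + 78.87 = 104.12 MPa
Pore pressure P_p = λ·σ_v = 0.66 × 104.1 MPa = 68.72 MPa
Effective stress σ' = σ_v − P_p = 104.1 − 68.72 = 35.401 MPa = 35401 kPa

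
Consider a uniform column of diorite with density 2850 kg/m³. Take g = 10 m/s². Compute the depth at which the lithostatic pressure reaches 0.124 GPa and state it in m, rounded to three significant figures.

4350 m

h = P/(ρg) = 0.124 GPa / (2850 kg/m³ × 10 m/s²) = 1.240×10^8 Pa / 28500 Pa/m = 4350.9 m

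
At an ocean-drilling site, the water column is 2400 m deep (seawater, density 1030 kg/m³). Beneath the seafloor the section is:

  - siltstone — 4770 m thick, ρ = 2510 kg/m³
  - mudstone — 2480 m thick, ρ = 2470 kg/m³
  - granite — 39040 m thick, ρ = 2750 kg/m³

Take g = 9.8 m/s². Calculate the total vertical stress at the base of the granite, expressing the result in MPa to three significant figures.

1250 MPa

seawater: 1030 kg/m³ × 9.8 m/s² × 2400 m = 2.423×10^7 Pa = 24.23 MPa
siltstone: 2510 kg/m³ × 9.8 m/s² × 4770 m = 1.173×10^8 Pa = 117.3 MPa
mudstone: 2470 kg/m³ × 9.8 m/s² × 2480 m = 6.003×10^7 Pa = 60.03 MPa
granite: 2750 kg/m³ × 9.8 m/s² × 39040 m = 1.052×10^9 Pa = 1052 MPa
Total = 24.23 + 117.3 + 60.03 + 1052 = 1253.7 MPa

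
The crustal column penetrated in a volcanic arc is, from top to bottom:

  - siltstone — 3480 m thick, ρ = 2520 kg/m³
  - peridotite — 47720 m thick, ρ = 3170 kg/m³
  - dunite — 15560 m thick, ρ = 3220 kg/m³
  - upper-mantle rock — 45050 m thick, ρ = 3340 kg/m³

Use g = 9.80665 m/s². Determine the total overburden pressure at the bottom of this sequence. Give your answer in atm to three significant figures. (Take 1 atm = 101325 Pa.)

siltstone: 2520 kg/m³ × 9.80665 m/s² × 3480 m = 8.600×10^7 Pa = 848.8 atm
peridotite: 3170 kg/m³ × 9.80665 m/s² × 47720 m = 1.483×10^9 Pa = 14641 atm
dunite: 3220 kg/m³ × 9.80665 m/s² × 15560 m = 4.913×10^8 Pa = 4849 atm
upper-mantle rock: 3340 kg/m³ × 9.80665 m/s² × 45050 m = 1.476×10^9 Pa = 14563 atm
Total = 848.8 + 14641 + 4849 + 14563 = 34902 atm

34900 atm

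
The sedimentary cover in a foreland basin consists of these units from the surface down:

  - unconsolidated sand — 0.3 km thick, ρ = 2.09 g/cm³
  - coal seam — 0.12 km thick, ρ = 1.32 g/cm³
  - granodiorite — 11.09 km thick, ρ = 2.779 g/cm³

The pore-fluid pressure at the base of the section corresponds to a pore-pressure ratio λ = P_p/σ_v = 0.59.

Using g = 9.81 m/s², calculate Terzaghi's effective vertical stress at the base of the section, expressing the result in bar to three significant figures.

Overburden (lithostatic) stress σ_v:
unconsolidated sand: 2090 kg/m³ × 9.81 m/s² × 300 m = 6.151×10^6 Pa = 6.151 MPa
coal seam: 1320 kg/m³ × 9.81 m/s² × 120 m = 1.554×10^6 Pa = 1.554 MPa
granodiorite: 2779 kg/m³ × 9.81 m/s² × 11090 m = 3.023×10^8 Pa = 302.3 MPa
Total = 6.151 + 1.554 + 302.3 = 310.04 MPa
Pore pressure P_p = λ·σ_v = 0.59 × 310.0 MPa = 182.9 MPa
Effective stress σ' = σ_v − P_p = 310.0 − 182.9 = 127.12 MPa = 1271.2 bar

1270 bar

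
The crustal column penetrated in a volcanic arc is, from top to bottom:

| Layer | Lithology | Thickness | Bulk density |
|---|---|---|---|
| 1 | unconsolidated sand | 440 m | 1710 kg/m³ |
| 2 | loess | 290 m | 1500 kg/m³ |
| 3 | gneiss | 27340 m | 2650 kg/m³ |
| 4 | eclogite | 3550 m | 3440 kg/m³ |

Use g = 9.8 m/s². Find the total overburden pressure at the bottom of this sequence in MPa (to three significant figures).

841 MPa

unconsolidated sand: 1710 kg/m³ × 9.8 m/s² × 440 m = 7.374×10^6 Pa = 7.374 MPa
loess: 1500 kg/m³ × 9.8 m/s² × 290 m = 4.263×10^6 Pa = 4.263 MPa
gneiss: 2650 kg/m³ × 9.8 m/s² × 27340 m = 7.100×10^8 Pa = 710.0 MPa
eclogite: 3440 kg/m³ × 9.8 m/s² × 3550 m = 1.197×10^8 Pa = 119.7 MPa
Total = 7.374 + 4.263 + 710.0 + 119.7 = 841.33 MPa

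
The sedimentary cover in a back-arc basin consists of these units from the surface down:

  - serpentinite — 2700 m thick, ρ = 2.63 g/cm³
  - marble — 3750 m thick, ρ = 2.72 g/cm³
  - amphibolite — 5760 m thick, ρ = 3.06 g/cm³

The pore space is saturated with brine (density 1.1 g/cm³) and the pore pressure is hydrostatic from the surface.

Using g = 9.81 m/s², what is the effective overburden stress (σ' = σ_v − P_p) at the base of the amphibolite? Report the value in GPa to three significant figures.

0.211 GPa

Overburden (lithostatic) stress σ_v:
serpentinite: 2630 kg/m³ × 9.81 m/s² × 2700 m = 6.966×10^7 Pa = 69.66 MPa
marble: 2720 kg/m³ × 9.81 m/s² × 3750 m = 1.001×10^8 Pa = 100.1 MPa
amphibolite: 3060 kg/m³ × 9.81 m/s² × 5760 m = 1.729×10^8 Pa = 172.9 MPa
Total = 69.66 + 100.1 + 172.9 = 342.63 MPa
Pore pressure P_p = 1100 kg/m³ × 9.81 m/s² × 12210 m = 1.318×10^8 Pa = 131.8 MPa
Effective stress σ' = σ_v − P_p = 342.6 − 131.8 = 210.87 MPa = 0.21087 GPa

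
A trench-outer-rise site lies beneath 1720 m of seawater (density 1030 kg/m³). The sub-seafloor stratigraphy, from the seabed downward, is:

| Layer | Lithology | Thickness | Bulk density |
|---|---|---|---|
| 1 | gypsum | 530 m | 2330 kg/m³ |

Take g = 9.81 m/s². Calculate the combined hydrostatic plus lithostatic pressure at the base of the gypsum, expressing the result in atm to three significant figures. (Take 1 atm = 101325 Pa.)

seawater: 1030 kg/m³ × 9.81 m/s² × 1720 m = 1.738×10^7 Pa = 171.5 atm
gypsum: 2330 kg/m³ × 9.81 m/s² × 530 m = 1.211×10^7 Pa = 119.6 atm
Total = 171.5 + 119.6 = 291.08 atm

291 atm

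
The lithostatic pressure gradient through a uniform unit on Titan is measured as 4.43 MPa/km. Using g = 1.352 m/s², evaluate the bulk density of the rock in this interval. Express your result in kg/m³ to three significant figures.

ρ = (dP/dz)/g = 4.43 MPa/km / 1.352 m/s² = 4430.0 Pa/m / 1.352 m/s² = 3276.6 kg/m³

3280 kg/m³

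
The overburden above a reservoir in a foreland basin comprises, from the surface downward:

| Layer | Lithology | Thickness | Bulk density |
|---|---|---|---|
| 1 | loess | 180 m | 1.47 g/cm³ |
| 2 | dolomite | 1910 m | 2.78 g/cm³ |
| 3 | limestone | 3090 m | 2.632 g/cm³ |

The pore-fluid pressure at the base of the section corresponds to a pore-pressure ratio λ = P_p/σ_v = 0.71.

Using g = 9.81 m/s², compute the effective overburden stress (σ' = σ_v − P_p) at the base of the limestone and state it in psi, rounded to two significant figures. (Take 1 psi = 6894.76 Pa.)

5700 psi

Overburden (lithostatic) stress σ_v:
loess: 1470 kg/m³ × 9.81 m/s² × 180 m = 2.596×10^6 Pa = 2.596 MPa
dolomite: 2780 kg/m³ × 9.81 m/s² × 1910 m = 5.209×10^7 Pa = 52.09 MPa
limestone: 2632 kg/m³ × 9.81 m/s² × 3090 m = 7.978×10^7 Pa = 79.78 MPa
Total = 2.596 + 52.09 + 79.78 = 134.47 MPa
Pore pressure P_p = λ·σ_v = 0.71 × 134.5 MPa = 95.47 MPa
Effective stress σ' = σ_v − P_p = 134.5 − 95.47 = 38.996 MPa = 5655.9 psi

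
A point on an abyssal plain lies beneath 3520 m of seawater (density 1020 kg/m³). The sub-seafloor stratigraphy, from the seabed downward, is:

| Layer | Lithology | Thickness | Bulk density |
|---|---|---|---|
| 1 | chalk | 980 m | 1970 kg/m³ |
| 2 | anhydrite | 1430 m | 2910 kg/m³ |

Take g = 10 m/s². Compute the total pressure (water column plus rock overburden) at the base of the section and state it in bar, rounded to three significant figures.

968 bar

seawater: 1020 kg/m³ × 10 m/s² × 3520 m = 3.590×10^7 Pa = 359.0 bar
chalk: 1970 kg/m³ × 10 m/s² × 980 m = 1.931×10^7 Pa = 193.1 bar
anhydrite: 2910 kg/m³ × 10 m/s² × 1430 m = 4.161×10^7 Pa = 416.1 bar
Total = 359.0 + 193.1 + 416.1 = 968.23 bar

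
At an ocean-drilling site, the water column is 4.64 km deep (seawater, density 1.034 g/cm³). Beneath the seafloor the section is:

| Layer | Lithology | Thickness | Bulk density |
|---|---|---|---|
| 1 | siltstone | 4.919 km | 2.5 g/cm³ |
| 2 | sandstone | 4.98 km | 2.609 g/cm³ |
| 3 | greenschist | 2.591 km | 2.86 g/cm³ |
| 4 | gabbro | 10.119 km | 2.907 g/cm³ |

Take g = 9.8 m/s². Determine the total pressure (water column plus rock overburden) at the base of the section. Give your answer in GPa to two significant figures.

seawater: 1034 kg/m³ × 9.8 m/s² × 4640 m = 4.702×10^7 Pa = 0.04702 GPa
siltstone: 2500 kg/m³ × 9.8 m/s² × 4919 m = 1.205×10^8 Pa = 0.1205 GPa
sandstone: 2609 kg/m³ × 9.8 m/s² × 4980 m = 1.273×10^8 Pa = 0.1273 GPa
greenschist: 2860 kg/m³ × 9.8 m/s² × 2591 m = 7.262×10^7 Pa = 0.07262 GPa
gabbro: 2907 kg/m³ × 9.8 m/s² × 10119 m = 2.883×10^8 Pa = 0.2883 GPa
Total = 0.04702 + 0.1205 + 0.1273 + 0.07262 + 0.2883 = 0.65576 GPa

0.66 GPa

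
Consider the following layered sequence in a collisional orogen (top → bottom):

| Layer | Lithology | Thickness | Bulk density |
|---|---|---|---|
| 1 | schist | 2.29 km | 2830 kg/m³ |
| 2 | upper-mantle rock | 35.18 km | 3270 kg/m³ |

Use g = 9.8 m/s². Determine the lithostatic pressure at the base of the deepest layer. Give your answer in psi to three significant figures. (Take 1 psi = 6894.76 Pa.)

173000 psi

schist: 2830 kg/m³ × 9.8 m/s² × 2290 m = 6.351×10^7 Pa = 9211 psi
upper-mantle rock: 3270 kg/m³ × 9.8 m/s² × 35180 m = 1.127×10^9 Pa = 1.635×10^5 psi
Total = 9211 + 1.635×10^5 = 1.7272×10^5 psi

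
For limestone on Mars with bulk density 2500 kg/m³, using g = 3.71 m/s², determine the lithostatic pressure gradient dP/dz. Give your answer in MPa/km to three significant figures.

dP/dz = ρg = 2500 kg/m³ × 3.71 m/s² = 9275.0 Pa/m
= 9275.0 Pa/m × (1 MPa/km / 1000.0 Pa/m) = 9.2750 MPa/km

9.28 MPa/km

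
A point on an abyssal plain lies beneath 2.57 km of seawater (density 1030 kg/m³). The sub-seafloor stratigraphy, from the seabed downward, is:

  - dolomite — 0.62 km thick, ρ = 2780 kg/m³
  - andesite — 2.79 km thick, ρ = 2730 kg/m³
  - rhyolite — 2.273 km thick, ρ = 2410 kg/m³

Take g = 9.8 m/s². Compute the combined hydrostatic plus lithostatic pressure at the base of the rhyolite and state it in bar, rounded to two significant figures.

1700 bar

seawater: 1030 kg/m³ × 9.8 m/s² × 2570 m = 2.594×10^7 Pa = 259.4 bar
dolomite: 2780 kg/m³ × 9.8 m/s² × 620 m = 1.689×10^7 Pa = 168.9 bar
andesite: 2730 kg/m³ × 9.8 m/s² × 2790 m = 7.464×10^7 Pa = 746.4 bar
rhyolite: 2410 kg/m³ × 9.8 m/s² × 2273 m = 5.368×10^7 Pa = 536.8 bar
Total = 259.4 + 168.9 + 746.4 + 536.8 = 1711.6 bar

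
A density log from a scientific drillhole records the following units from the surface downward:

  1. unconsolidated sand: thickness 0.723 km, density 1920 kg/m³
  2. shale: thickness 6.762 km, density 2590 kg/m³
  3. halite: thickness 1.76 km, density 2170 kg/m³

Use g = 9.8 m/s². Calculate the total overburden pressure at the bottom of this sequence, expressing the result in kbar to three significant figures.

unconsolidated sand: 1920 kg/m³ × 9.8 m/s² × 723 m = 1.360×10^7 Pa = 0.1360 kbar
shale: 2590 kg/m³ × 9.8 m/s² × 6762 m = 1.716×10^8 Pa = 1.716 kbar
halite: 2170 kg/m³ × 9.8 m/s² × 1760 m = 3.743×10^7 Pa = 0.3743 kbar
Total = 0.1360 + 1.716 + 0.3743 = 2.2267 kbar

2.23 kbar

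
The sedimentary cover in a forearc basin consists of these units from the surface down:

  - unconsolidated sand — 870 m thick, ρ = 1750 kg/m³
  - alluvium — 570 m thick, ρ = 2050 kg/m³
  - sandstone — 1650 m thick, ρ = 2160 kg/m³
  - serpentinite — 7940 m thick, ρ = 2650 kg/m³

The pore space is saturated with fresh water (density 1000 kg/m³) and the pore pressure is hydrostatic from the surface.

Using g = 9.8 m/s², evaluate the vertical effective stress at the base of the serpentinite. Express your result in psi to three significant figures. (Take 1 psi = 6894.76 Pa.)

Overburden (lithostatic) stress σ_v:
unconsolidated sand: 1750 kg/m³ × 9.8 m/s² × 870 m = 1.492×10^7 Pa = 14.92 MPa
alluvium: 2050 kg/m³ × 9.8 m/s² × 570 m = 1.145×10^7 Pa = 11.45 MPa
sandstone: 2160 kg/m³ × 9.8 m/s² × 1650 m = 3.493×10^7 Pa = 34.93 MPa
serpentinite: 2650 kg/m³ × 9.8 m/s² × 7940 m = 2.062×10^8 Pa = 206.2 MPa
Total = 14.92 + 11.45 + 34.93 + 206.2 = 267.50 MPa
Pore pressure P_p = 1000 kg/m³ × 9.8 m/s² × 11030 m = 1.081×10^8 Pa = 108.1 MPa
Effective stress σ' = σ_v − P_p = 267.5 − 108.1 = 159.41 MPa = 23120 psi

23100 psi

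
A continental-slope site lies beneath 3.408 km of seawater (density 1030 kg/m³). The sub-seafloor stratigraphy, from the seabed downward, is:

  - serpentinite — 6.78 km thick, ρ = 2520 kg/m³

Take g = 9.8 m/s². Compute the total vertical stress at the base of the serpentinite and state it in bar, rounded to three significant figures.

2020 bar

seawater: 1030 kg/m³ × 9.8 m/s² × 3408 m = 3.440×10^7 Pa = 344.0 bar
serpentinite: 2520 kg/m³ × 9.8 m/s² × 6780 m = 1.674×10^8 Pa = 1674 bar
Total = 344.0 + 1674 = 2018.4 bar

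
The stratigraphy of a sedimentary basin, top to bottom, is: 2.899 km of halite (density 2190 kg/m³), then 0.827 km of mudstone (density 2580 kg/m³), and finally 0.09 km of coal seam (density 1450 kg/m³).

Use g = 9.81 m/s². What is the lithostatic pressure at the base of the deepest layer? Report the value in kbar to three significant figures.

0.845 kbar

halite: 2190 kg/m³ × 9.81 m/s² × 2899 m = 6.228×10^7 Pa = 0.6228 kbar
mudstone: 2580 kg/m³ × 9.81 m/s² × 827 m = 2.093×10^7 Pa = 0.2093 kbar
coal seam: 1450 kg/m³ × 9.81 m/s² × 90 m = 1.280×10^6 Pa = 0.01280 kbar
Total = 0.6228 + 0.2093 + 0.01280 = 0.84493 kbar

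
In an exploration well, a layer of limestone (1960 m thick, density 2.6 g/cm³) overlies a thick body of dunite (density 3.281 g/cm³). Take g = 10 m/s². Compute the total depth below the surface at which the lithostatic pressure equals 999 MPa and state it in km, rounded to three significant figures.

Pressure at base of upper layers: 2600×10×1960 = 5.096×10^7 Pa = 50.96 MPa
Remaining pressure to be supplied by dunite: 9.990×10^8 − 5.096×10^7 = 9.480×10^8 Pa
Additional depth in dunite = 9.480×10^8 Pa / (3281 kg/m³ × 10 m/s²) = 28895 m
Total depth = 1960 m + 28895 m = 30855 m
= 30.855 km

30.9 km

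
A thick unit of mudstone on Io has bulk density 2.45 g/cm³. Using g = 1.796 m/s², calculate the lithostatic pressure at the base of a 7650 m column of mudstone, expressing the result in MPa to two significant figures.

34 MPa

mudstone: 2450 kg/m³ × 1.796 m/s² × 7650 m = 3.366×10^7 Pa = 33.66 MPa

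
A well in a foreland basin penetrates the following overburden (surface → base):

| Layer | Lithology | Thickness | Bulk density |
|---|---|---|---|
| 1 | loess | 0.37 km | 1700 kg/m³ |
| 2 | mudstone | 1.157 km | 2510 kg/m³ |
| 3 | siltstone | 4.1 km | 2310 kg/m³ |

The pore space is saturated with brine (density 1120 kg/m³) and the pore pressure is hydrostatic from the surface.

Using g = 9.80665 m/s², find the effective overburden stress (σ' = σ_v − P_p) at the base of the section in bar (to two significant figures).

Overburden (lithostatic) stress σ_v:
loess: 1700 kg/m³ × 9.80665 m/s² × 370 m = 6.168×10^6 Pa = 6.168 MPa
mudstone: 2510 kg/m³ × 9.80665 m/s² × 1157 m = 2.848×10^7 Pa = 28.48 MPa
siltstone: 2310 kg/m³ × 9.80665 m/s² × 4100 m = 9.288×10^7 Pa = 92.88 MPa
Total = 6.168 + 28.48 + 92.88 = 127.53 MPa
Pore pressure P_p = 1120 kg/m³ × 9.80665 m/s² × 5627 m = 6.180×10^7 Pa = 61.80 MPa
Effective stress σ' = σ_v − P_p = 127.5 − 61.80 = 65.723 MPa = 657.23 bar

660 bar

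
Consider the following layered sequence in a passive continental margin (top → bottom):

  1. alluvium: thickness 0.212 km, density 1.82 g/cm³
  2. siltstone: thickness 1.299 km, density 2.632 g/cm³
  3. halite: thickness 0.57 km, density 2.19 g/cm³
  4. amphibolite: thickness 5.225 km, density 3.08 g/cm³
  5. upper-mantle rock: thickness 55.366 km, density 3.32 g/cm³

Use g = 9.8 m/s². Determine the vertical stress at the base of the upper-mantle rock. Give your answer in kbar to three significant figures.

alluvium: 1820 kg/m³ × 9.8 m/s² × 212 m = 3.781×10^6 Pa = 0.03781 kbar
siltstone: 2632 kg/m³ × 9.8 m/s² × 1299 m = 3.351×10^7 Pa = 0.3351 kbar
halite: 2190 kg/m³ × 9.8 m/s² × 570 m = 1.223×10^7 Pa = 0.1223 kbar
amphibolite: 3080 kg/m³ × 9.8 m/s² × 5225 m = 1.577×10^8 Pa = 1.577 kbar
upper-mantle rock: 3320 kg/m³ × 9.8 m/s² × 55366 m = 1.801×10^9 Pa = 18.01 kbar
Total = 0.03781 + 0.3351 + 0.1223 + 1.577 + 18.01 = 20.086 kbar

20.1 kbar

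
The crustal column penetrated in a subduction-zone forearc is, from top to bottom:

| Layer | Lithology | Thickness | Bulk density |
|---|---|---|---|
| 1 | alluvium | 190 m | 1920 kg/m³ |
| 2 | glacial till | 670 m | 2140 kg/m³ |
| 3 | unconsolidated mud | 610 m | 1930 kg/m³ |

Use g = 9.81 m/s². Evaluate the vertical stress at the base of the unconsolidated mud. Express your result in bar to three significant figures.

alluvium: 1920 kg/m³ × 9.81 m/s² × 190 m = 3.579×10^6 Pa = 35.79 bar
glacial till: 2140 kg/m³ × 9.81 m/s² × 670 m = 1.407×10^7 Pa = 140.7 bar
unconsolidated mud: 1930 kg/m³ × 9.81 m/s² × 610 m = 1.155×10^7 Pa = 115.5 bar
Total = 35.79 + 140.7 + 115.5 = 291.94 bar

292 bar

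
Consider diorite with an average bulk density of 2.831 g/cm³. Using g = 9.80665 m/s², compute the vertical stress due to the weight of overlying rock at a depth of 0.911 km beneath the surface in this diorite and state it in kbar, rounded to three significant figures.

0.253 kbar

diorite: 2831 kg/m³ × 9.80665 m/s² × 911 m = 2.529×10^7 Pa = 0.2529 kbar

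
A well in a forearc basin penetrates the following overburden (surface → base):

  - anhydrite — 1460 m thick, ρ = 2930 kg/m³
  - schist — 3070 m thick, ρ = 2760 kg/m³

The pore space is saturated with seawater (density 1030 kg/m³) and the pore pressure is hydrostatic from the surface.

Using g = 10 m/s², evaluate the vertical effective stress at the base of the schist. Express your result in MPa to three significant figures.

Overburden (lithostatic) stress σ_v:
anhydrite: 2930 kg/m³ × 10 m/s² × 1460 m = 4.278×10^7 Pa = 42.78 MPa
schist: 2760 kg/m³ × 10 m/s² × 3070 m = 8.473×10^7 Pa = 84.73 MPa
Total = 42.78 + 84.73 = 127.51 MPa
Pore pressure P_p = 1030 kg/m³ × 10 m/s² × 4530 m = 4.666×10^7 Pa = 46.66 MPa
Effective stress σ' = σ_v − P_p = 127.5 − 46.66 = 80.851 MPa

80.9 MPa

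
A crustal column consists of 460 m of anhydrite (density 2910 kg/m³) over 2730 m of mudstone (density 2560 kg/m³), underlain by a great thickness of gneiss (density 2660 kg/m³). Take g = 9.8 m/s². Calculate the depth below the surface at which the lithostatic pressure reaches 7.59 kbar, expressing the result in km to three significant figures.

29.2 km

Pressure at base of upper layers: 2910×9.8×460 + 2560×9.8×2730 = 8.161×10^7 Pa = 0.8161 kbar
Remaining pressure to be supplied by gneiss: 7.590×10^8 − 8.161×10^7 = 6.774×10^8 Pa
Additional depth in gneiss = 6.774×10^8 Pa / (2660 kg/m³ × 9.8 m/s²) = 25986 m
Total depth = 3190 m + 25986 m = 29176 m
= 29.176 km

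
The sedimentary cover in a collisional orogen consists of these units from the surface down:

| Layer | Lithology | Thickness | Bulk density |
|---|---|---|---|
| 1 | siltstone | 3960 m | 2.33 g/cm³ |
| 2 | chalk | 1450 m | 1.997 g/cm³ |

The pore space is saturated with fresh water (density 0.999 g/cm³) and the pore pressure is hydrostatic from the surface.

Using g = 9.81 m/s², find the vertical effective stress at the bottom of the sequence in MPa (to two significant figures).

66 MPa

Overburden (lithostatic) stress σ_v:
siltstone: 2330 kg/m³ × 9.81 m/s² × 3960 m = 9.051×10^7 Pa = 90.51 MPa
chalk: 1997 kg/m³ × 9.81 m/s² × 1450 m = 2.841×10^7 Pa = 28.41 MPa
Total = 90.51 + 28.41 = 118.92 MPa
Pore pressure P_p = 999 kg/m³ × 9.81 m/s² × 5410 m = 5.302×10^7 Pa = 53.02 MPa
Effective stress σ' = σ_v − P_p = 118.9 − 53.02 = 65.902 MPa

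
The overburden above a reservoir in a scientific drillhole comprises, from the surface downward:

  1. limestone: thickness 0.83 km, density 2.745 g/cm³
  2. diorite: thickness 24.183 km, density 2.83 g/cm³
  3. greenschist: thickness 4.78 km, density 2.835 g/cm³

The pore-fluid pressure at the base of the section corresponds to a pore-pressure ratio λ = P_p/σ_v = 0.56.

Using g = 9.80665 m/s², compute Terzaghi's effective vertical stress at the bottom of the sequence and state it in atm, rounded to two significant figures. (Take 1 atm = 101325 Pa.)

Overburden (lithostatic) stress σ_v:
limestone: 2745 kg/m³ × 9.80665 m/s² × 830 m = 2.234×10^7 Pa = 22.34 MPa
diorite: 2830 kg/m³ × 9.80665 m/s² × 24183 m = 6.711×10^8 Pa = 671.1 MPa
greenschist: 2835 kg/m³ × 9.80665 m/s² × 4780 m = 1.329×10^8 Pa = 132.9 MPa
Total = 22.34 + 671.1 + 132.9 = 826.38 MPa
Pore pressure P_p = λ·σ_v = 0.56 × 826.4 MPa = 462.8 MPa
Effective stress σ' = σ_v − P_p = 826.4 − 462.8 = 363.61 MPa = 3588.5 atm

3600 atm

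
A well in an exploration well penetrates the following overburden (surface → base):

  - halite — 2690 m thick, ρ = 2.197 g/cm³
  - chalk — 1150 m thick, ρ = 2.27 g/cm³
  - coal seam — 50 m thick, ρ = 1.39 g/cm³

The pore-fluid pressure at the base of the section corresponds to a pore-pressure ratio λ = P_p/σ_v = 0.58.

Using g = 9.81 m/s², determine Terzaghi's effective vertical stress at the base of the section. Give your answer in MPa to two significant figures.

35 MPa

Overburden (lithostatic) stress σ_v:
halite: 2197 kg/m³ × 9.81 m/s² × 2690 m = 5.798×10^7 Pa = 57.98 MPa
chalk: 2270 kg/m³ × 9.81 m/s² × 1150 m = 2.561×10^7 Pa = 25.61 MPa
coal seam: 1390 kg/m³ × 9.81 m/s² × 50 m = 6.818×10^5 Pa = 0.6818 MPa
Total = 57.98 + 25.61 + 0.6818 = 84.267 MPa
Pore pressure P_p = λ·σ_v = 0.58 × 84.27 MPa = 48.87 MPa
Effective stress σ' = σ_v − P_p = 84.27 − 48.87 = 35.392 MPa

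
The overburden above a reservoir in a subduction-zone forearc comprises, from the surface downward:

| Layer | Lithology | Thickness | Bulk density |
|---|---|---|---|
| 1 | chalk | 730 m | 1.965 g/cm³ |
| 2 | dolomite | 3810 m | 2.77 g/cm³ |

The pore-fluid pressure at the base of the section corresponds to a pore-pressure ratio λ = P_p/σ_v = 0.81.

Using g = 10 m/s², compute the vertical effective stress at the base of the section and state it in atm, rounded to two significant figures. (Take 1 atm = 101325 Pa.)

Overburden (lithostatic) stress σ_v:
chalk: 1965 kg/m³ × 10 m/s² × 730 m = 1.434×10^7 Pa = 14.34 MPa
dolomite: 2770 kg/m³ × 10 m/s² × 3810 m = 1.055×10^8 Pa = 105.5 MPa
Total = 14.34 + 105.5 = 119.88 MPa
Pore pressure P_p = λ·σ_v = 0.81 × 119.9 MPa = 97.10 MPa
Effective stress σ' = σ_v − P_p = 119.9 − 97.10 = 22.777 MPa = 224.80 atm

220 atm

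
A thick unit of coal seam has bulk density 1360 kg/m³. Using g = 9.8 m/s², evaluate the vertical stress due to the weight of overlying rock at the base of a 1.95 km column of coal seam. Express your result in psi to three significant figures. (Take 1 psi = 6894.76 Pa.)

coal seam: 1360 kg/m³ × 9.8 m/s² × 1950 m = 2.599×10^7 Pa = 3769 psi

3770 psi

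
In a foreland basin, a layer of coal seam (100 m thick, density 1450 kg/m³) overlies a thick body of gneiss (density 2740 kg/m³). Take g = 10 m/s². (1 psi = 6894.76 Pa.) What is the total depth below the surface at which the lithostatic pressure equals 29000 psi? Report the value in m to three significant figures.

7340 m

Pressure at base of upper layers: 1450×10×100 = 1.450×10^6 Pa = 210.3 psi
Remaining pressure to be supplied by gneiss: 1.999×10^8 − 1.450×10^6 = 1.985×10^8 Pa
Additional depth in gneiss = 1.985×10^8 Pa / (2740 kg/m³ × 10 m/s²) = 7244.5 m
Total depth = 100 m + 7244.5 m = 7344.5 m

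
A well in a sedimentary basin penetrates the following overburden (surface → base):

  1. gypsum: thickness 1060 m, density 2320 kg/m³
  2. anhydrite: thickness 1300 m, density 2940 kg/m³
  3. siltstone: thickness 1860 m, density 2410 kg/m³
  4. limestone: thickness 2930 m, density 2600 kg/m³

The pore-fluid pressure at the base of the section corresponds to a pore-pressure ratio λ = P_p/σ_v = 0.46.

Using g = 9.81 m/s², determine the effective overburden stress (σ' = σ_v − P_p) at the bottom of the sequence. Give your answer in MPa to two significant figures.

Overburden (lithostatic) stress σ_v:
gypsum: 2320 kg/m³ × 9.81 m/s² × 1060 m = 2.412×10^7 Pa = 24.12 MPa
anhydrite: 2940 kg/m³ × 9.81 m/s² × 1300 m = 3.749×10^7 Pa = 37.49 MPa
siltstone: 2410 kg/m³ × 9.81 m/s² × 1860 m = 4.397×10^7 Pa = 43.97 MPa
limestone: 2600 kg/m³ × 9.81 m/s² × 2930 m = 7.473×10^7 Pa = 74.73 MPa
Total = 24.12 + 37.49 + 43.97 + 74.73 = 180.33 MPa
Pore pressure P_p = λ·σ_v = 0.46 × 180.3 MPa = 82.95 MPa
Effective stress σ' = σ_v − P_p = 180.3 − 82.95 = 97.376 MPa

97 MPa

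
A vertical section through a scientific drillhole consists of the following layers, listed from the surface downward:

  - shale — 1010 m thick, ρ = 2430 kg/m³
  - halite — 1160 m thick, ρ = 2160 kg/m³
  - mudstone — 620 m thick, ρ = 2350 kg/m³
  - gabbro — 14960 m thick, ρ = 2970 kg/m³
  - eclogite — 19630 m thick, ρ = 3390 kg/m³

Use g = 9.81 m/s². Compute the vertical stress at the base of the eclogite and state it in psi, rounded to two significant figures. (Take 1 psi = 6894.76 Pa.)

170000 psi

shale: 2430 kg/m³ × 9.81 m/s² × 1010 m = 2.408×10^7 Pa = 3492 psi
halite: 2160 kg/m³ × 9.81 m/s² × 1160 m = 2.458×10^7 Pa = 3565 psi
mudstone: 2350 kg/m³ × 9.81 m/s² × 620 m = 1.429×10^7 Pa = 2073 psi
gabbro: 2970 kg/m³ × 9.81 m/s² × 14960 m = 4.359×10^8 Pa = 63218 psi
eclogite: 3390 kg/m³ × 9.81 m/s² × 19630 m = 6.528×10^8 Pa = 94683 psi
Total = 3492 + 3565 + 2073 + 63218 + 94683 = 1.6703×10^5 psi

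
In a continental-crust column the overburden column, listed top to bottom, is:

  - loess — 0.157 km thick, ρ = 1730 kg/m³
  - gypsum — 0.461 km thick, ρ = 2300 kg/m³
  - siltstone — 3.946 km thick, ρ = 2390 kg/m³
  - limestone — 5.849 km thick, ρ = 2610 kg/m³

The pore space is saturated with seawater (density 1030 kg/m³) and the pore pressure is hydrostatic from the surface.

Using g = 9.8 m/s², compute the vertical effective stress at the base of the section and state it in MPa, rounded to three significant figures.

Overburden (lithostatic) stress σ_v:
loess: 1730 kg/m³ × 9.8 m/s² × 157 m = 2.662×10^6 Pa = 2.662 MPa
gypsum: 2300 kg/m³ × 9.8 m/s² × 461 m = 1.039×10^7 Pa = 10.39 MPa
siltstone: 2390 kg/m³ × 9.8 m/s² × 3946 m = 9.242×10^7 Pa = 92.42 MPa
limestone: 2610 kg/m³ × 9.8 m/s² × 5849 m = 1.496×10^8 Pa = 149.6 MPa
Total = 2.662 + 10.39 + 92.42 + 149.6 = 255.08 MPa
Pore pressure P_p = 1030 kg/m³ × 9.8 m/s² × 10413 m = 1.051×10^8 Pa = 105.1 MPa
Effective stress σ' = σ_v − P_p = 255.1 − 105.1 = 149.97 MPa

150 MPa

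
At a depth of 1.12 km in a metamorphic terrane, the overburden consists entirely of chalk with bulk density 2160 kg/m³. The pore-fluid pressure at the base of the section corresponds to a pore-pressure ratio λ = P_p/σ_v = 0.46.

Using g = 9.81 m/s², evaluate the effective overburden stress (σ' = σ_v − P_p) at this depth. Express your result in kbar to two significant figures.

Overburden (lithostatic) stress σ_v:
chalk: 2160 kg/m³ × 9.81 m/s² × 1120 m = 2.373×10^7 Pa = 23.73 MPa
Pore pressure P_p = λ·σ_v = 0.46 × 23.73 MPa = 10.92 MPa
Effective stress σ' = σ_v − P_p = 23.73 − 10.92 = 12.815 MPa = 0.12815 kbar

0.13 kbar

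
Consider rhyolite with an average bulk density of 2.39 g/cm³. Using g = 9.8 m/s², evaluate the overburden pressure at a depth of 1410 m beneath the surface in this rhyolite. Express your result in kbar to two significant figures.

0.33 kbar

rhyolite: 2390 kg/m³ × 9.8 m/s² × 1410 m = 3.303×10^7 Pa = 0.3303 kbar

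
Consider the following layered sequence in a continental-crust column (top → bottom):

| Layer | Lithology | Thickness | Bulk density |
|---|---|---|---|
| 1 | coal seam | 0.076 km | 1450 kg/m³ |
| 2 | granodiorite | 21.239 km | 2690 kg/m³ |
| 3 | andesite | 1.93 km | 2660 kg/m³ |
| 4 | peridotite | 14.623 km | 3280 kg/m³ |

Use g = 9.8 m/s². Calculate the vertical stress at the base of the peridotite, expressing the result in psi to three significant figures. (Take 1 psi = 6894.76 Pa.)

157000 psi

coal seam: 1450 kg/m³ × 9.8 m/s² × 76 m = 1.080×10^6 Pa = 156.6 psi
granodiorite: 2690 kg/m³ × 9.8 m/s² × 21239 m = 5.599×10^8 Pa = 81207 psi
andesite: 2660 kg/m³ × 9.8 m/s² × 1930 m = 5.031×10^7 Pa = 7297 psi
peridotite: 3280 kg/m³ × 9.8 m/s² × 14623 m = 4.700×10^8 Pa = 68174 psi
Total = 156.6 + 81207 + 7297 + 68174 = 1.5683×10^5 psi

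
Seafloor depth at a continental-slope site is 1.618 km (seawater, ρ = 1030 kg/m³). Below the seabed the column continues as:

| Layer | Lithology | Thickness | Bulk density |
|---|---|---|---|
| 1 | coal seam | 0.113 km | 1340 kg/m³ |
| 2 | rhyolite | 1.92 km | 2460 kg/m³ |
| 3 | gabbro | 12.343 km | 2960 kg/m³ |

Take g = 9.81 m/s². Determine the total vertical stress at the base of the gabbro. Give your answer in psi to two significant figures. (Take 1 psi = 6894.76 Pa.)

seawater: 1030 kg/m³ × 9.81 m/s² × 1618 m = 1.635×10^7 Pa = 2371 psi
coal seam: 1340 kg/m³ × 9.81 m/s² × 113 m = 1.485×10^6 Pa = 215.4 psi
rhyolite: 2460 kg/m³ × 9.81 m/s² × 1920 m = 4.633×10^7 Pa = 6720 psi
gabbro: 2960 kg/m³ × 9.81 m/s² × 12343 m = 3.584×10^8 Pa = 51983 psi
Total = 2371 + 215.4 + 6720 + 51983 = 61290 psi

61000 psi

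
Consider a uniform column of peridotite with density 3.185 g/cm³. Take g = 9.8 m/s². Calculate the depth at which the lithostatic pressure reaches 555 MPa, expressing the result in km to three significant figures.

h = P/(ρg) = 555 MPa / (3185 kg/m³ × 9.8 m/s²) = 5.550×10^8 Pa / 31213 Pa/m = 17781 m
= 17.781 km

17.8 km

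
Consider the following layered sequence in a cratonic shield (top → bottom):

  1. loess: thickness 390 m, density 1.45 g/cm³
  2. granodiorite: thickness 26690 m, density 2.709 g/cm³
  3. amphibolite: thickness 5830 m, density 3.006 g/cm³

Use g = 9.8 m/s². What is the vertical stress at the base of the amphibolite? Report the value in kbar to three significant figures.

loess: 1450 kg/m³ × 9.8 m/s² × 390 m = 5.542×10^6 Pa = 0.05542 kbar
granodiorite: 2709 kg/m³ × 9.8 m/s² × 26690 m = 7.086×10^8 Pa = 7.086 kbar
amphibolite: 3006 kg/m³ × 9.8 m/s² × 5830 m = 1.717×10^8 Pa = 1.717 kbar
Total = 0.05542 + 7.086 + 1.717 = 8.8586 kbar

8.86 kbar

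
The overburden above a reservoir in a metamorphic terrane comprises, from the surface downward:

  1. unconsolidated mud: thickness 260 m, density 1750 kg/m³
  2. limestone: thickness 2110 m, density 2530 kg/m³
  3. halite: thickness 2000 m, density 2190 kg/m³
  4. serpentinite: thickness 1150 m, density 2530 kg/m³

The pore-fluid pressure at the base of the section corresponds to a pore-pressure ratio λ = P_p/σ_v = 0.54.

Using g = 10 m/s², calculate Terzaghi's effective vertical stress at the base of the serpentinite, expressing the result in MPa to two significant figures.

60 MPa

Overburden (lithostatic) stress σ_v:
unconsolidated mud: 1750 kg/m³ × 10 m/s² × 260 m = 4.550×10^6 Pa = 4.550 MPa
limestone: 2530 kg/m³ × 10 m/s² × 2110 m = 5.338×10^7 Pa = 53.38 MPa
halite: 2190 kg/m³ × 10 m/s² × 2000 m = 4.380×10^7 Pa = 43.80 MPa
serpentinite: 2530 kg/m³ × 10 m/s² × 1150 m = 2.909×10^7 Pa = 29.09 MPa
Total = 4.550 + 53.38 + 43.80 + 29.09 = 130.83 MPa
Pore pressure P_p = λ·σ_v = 0.54 × 130.8 MPa = 70.65 MPa
Effective stress σ' = σ_v − P_p = 130.8 − 70.65 = 60.181 MPa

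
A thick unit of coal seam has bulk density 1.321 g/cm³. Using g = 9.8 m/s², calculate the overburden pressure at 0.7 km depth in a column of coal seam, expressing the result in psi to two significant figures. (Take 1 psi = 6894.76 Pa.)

1300 psi

coal seam: 1321 kg/m³ × 9.8 m/s² × 700 m = 9.062×10^6 Pa = 1314 psi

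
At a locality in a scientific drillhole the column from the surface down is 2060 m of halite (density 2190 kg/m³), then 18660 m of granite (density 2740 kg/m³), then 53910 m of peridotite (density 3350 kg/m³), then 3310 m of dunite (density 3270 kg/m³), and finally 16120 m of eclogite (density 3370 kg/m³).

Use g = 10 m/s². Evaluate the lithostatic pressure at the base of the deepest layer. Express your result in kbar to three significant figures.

30.1 kbar

halite: 2190 kg/m³ × 10 m/s² × 2060 m = 4.511×10^7 Pa = 0.4511 kbar
granite: 2740 kg/m³ × 10 m/s² × 18660 m = 5.113×10^8 Pa = 5.113 kbar
peridotite: 3350 kg/m³ × 10 m/s² × 53910 m = 1.806×10^9 Pa = 18.06 kbar
dunite: 3270 kg/m³ × 10 m/s² × 3310 m = 1.082×10^8 Pa = 1.082 kbar
eclogite: 3370 kg/m³ × 10 m/s² × 16120 m = 5.432×10^8 Pa = 5.432 kbar
Total = 0.4511 + 5.113 + 18.06 + 1.082 + 5.432 = 30.139 kbar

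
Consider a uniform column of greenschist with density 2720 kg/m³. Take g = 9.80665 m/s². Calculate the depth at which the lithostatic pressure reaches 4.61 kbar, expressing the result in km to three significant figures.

17.3 km

h = P/(ρg) = 4.61 kbar / (2720 kg/m³ × 9.80665 m/s²) = 4.610×10^8 Pa / 26674 Pa/m = 17283 m
= 17.283 km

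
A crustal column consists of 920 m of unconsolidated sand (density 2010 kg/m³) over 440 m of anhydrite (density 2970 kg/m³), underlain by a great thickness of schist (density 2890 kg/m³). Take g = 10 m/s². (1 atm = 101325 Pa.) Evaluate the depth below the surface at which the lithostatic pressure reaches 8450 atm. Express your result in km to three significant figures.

Pressure at base of upper layers: 2010×10×920 + 2970×10×440 = 3.156×10^7 Pa = 311.5 atm
Remaining pressure to be supplied by schist: 8.562×10^8 − 3.156×10^7 = 8.246×10^8 Pa
Additional depth in schist = 8.246×10^8 Pa / (2890 kg/m³ × 10 m/s²) = 28534 m
Total depth = 1360 m + 28534 m = 29894 m
= 29.894 km

29.9 km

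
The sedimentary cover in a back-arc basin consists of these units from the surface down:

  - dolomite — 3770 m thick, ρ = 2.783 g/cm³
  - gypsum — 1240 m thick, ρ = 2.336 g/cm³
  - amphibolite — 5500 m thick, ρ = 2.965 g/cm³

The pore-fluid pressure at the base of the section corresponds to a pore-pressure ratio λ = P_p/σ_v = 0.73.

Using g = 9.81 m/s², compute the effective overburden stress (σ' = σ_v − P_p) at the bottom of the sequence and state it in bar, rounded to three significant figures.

Overburden (lithostatic) stress σ_v:
dolomite: 2783 kg/m³ × 9.81 m/s² × 3770 m = 1.029×10^8 Pa = 102.9 MPa
gypsum: 2336 kg/m³ × 9.81 m/s² × 1240 m = 2.842×10^7 Pa = 28.42 MPa
amphibolite: 2965 kg/m³ × 9.81 m/s² × 5500 m = 1.600×10^8 Pa = 160.0 MPa
Total = 102.9 + 28.42 + 160.0 = 291.32 MPa
Pore pressure P_p = λ·σ_v = 0.73 × 291.3 MPa = 212.7 MPa
Effective stress σ' = σ_v − P_p = 291.3 − 212.7 = 78.656 MPa = 786.56 bar

787 bar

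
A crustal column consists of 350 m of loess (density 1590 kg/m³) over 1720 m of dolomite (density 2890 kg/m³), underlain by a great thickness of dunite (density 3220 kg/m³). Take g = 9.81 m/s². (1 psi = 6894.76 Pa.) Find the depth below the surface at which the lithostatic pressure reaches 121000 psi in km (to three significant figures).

Pressure at base of upper layers: 1590×9.81×350 + 2890×9.81×1720 = 5.422×10^7 Pa = 7864 psi
Remaining pressure to be supplied by dunite: 8.343×10^8 − 5.422×10^7 = 7.800×10^8 Pa
Additional depth in dunite = 7.800×10^8 Pa / (3220 kg/m³ × 9.81 m/s²) = 24694 m
Total depth = 2070 m + 24694 m = 26764 m
= 26.764 km

26.8 km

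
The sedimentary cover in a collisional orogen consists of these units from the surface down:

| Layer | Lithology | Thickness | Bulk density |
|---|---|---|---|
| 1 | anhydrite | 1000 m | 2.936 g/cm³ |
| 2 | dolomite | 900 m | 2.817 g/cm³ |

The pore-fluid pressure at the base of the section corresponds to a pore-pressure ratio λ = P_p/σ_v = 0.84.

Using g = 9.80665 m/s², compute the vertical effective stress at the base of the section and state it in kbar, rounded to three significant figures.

Overburden (lithostatic) stress σ_v:
anhydrite: 2936 kg/m³ × 9.80665 m/s² × 1000 m = 2.879×10^7 Pa = 28.79 MPa
dolomite: 2817 kg/m³ × 9.80665 m/s² × 900 m = 2.486×10^7 Pa = 24.86 MPa
Total = 28.79 + 24.86 = 53.655 MPa
Pore pressure P_p = λ·σ_v = 0.84 × 53.66 MPa = 45.07 MPa
Effective stress σ' = σ_v − P_p = 53.66 − 45.07 = 8.5848 MPa = 0.085848 kbar

0.0858 kbar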